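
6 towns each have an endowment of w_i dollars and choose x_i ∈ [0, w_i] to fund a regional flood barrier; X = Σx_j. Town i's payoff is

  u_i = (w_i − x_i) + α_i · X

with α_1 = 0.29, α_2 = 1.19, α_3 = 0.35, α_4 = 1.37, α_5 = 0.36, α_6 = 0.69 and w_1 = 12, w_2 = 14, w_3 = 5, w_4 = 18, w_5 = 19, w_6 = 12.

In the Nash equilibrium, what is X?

32

∂u_i/∂x_i = α_i − 1, so town i contributes w_i if α_i > 1, else 0.
α_i > 1 for i ∈ {2, 4}; NE contributions (0, 14, 0, 18, 0, 0), X = 32.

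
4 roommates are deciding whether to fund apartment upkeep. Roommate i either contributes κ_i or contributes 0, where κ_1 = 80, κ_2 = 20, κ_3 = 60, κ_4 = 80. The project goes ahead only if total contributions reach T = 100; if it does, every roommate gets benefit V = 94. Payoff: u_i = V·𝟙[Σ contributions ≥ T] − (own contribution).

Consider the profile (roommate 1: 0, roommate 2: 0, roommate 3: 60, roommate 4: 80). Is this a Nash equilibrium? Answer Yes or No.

Yes

Total = 140 ≥ 100: provided.
Roommate 1 (pledges 0, payoff 94): pledging 80 → total 220, payoff 14. No gain.
Roommate 2 (pledges 0, payoff 94): pledging 20 → total 160, payoff 74. No gain.
Roommate 3 (pledges 60, payoff 34): dropping to 0 → total 80, payoff 0. No gain.
Roommate 4 (pledges 80, payoff 14): dropping to 0 → total 60, payoff 0. No gain.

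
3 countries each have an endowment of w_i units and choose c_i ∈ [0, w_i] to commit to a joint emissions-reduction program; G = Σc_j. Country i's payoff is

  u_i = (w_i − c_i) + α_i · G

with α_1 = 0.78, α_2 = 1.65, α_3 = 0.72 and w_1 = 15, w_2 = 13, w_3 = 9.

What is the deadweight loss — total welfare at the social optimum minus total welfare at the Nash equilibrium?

∂u_i/∂c_i = α_i − 1, so country i contributes w_i if α_i > 1, else 0.
α_i > 1 for i ∈ {2}; NE contributions (0, 13, 0), G = 13.
W^NE = Σw_i − G^NE + (Σα_i)·G^NE = 37 + 2.15·13 = 64.95.
Planner: ∂(Σu_j)/∂c_i = Σα_j − 1 = 2.15 > 0, so everyone contributes w_i; G^SO = 37, W^SO = 37 + 2.15·37 = 116.55.
Deadweight loss = 51.6.

51.6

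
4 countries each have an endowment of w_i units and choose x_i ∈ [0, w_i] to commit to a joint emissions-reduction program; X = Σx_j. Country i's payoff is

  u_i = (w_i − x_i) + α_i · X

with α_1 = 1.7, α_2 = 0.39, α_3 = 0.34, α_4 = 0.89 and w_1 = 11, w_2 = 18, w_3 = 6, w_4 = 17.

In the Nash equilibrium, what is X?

11

∂u_i/∂x_i = α_i − 1, so country i contributes w_i if α_i > 1, else 0.
α_i > 1 for i ∈ {1}; NE contributions (11, 0, 0, 0), X = 11.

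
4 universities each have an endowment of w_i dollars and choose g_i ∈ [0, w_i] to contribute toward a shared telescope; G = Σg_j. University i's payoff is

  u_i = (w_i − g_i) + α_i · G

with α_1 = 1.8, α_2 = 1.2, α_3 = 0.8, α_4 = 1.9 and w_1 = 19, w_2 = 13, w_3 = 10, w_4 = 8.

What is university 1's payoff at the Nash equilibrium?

∂u_i/∂g_i = α_i − 1, so university i contributes w_i if α_i > 1, else 0.
α_i > 1 for i ∈ {1, 2, 4}; NE contributions (19, 13, 0, 8), G = 40.
u_1 = (19 − 19) + 1.8·40 = 72.

72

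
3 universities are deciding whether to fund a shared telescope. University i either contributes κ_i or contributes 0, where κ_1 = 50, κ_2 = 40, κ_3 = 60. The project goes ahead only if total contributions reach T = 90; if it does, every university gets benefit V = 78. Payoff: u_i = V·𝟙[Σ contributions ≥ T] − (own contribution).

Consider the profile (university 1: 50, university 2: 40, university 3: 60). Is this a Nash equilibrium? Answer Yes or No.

No

Total = 150 ≥ 90: provided.
University 1 (pledges 50, payoff 28): dropping to 0 → total 100, payoff 78. Profitable deviation.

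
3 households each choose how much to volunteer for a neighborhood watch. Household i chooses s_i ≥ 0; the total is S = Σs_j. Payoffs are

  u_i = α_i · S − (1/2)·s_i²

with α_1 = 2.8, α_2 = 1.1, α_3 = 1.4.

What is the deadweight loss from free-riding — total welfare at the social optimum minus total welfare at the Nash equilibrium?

Household i's FOC: ∂u_i/∂s_i = α_i − s_i = 0, so s_i* = α_i.
NE contributions = (2.8, 1.1, 1.4); S = 5.3.
W^NE = (Σα)·S − ½Σα_i² = 5.3² − ½·11.01 = 22.585.
Planner sets s_i = Σα_j = 5.3 for every i, so S^SO = 3·5.3 = 15.9.
W^SO = (Σα)·S^SO − ½·3·(Σα)² = (3/2)·5.3² = 42.135.
Deadweight loss = W^SO − W^NE = 19.55.

19.55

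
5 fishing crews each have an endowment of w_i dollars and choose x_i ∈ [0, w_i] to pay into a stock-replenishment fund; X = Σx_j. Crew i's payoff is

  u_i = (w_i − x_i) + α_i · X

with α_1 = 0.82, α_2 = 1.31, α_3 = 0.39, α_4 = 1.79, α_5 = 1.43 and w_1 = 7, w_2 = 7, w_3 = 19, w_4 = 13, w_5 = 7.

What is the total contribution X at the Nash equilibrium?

∂u_i/∂x_i = α_i − 1, so crew i contributes w_i if α_i > 1, else 0.
α_i > 1 for i ∈ {2, 4, 5}; NE contributions (0, 7, 0, 13, 7), X = 27.

27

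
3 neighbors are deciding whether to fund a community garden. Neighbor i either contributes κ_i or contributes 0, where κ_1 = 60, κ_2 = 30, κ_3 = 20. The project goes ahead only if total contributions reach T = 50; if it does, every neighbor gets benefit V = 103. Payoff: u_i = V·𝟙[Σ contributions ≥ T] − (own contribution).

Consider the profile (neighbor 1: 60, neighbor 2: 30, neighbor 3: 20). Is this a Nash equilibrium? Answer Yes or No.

No

Total = 110 ≥ 50: provided.
Neighbor 1 (pledges 60, payoff 43): dropping to 0 → total 50, payoff 103. Profitable deviation.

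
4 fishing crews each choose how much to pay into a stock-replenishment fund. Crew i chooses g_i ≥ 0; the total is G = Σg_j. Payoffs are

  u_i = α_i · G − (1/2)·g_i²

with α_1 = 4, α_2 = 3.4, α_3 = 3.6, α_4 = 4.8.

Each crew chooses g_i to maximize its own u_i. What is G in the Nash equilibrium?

15.8

Crew i's FOC: ∂u_i/∂g_i = α_i − g_i = 0, so g_i* = α_i.
NE contributions = (4, 3.4, 3.6, 4.8); G = 15.8.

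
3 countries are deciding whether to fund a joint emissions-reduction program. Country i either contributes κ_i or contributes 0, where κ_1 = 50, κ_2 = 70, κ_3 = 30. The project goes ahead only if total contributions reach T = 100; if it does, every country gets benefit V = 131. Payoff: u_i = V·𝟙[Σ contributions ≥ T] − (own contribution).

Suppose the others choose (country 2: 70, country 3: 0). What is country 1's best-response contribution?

50

Others' total = 70. Contributing 50 brings total to 120 ≥ 100: gain V − κ_1 = 81.
Best response: 50.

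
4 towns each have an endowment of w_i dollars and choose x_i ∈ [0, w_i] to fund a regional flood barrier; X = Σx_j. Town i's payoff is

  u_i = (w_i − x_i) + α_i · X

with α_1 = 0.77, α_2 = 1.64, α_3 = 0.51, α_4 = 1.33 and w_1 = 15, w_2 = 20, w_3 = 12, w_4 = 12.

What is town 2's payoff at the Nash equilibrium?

52.48

∂u_i/∂x_i = α_i − 1, so town i contributes w_i if α_i > 1, else 0.
α_i > 1 for i ∈ {2, 4}; NE contributions (0, 20, 0, 12), X = 32.
u_2 = (20 − 20) + 1.64·32 = 52.48.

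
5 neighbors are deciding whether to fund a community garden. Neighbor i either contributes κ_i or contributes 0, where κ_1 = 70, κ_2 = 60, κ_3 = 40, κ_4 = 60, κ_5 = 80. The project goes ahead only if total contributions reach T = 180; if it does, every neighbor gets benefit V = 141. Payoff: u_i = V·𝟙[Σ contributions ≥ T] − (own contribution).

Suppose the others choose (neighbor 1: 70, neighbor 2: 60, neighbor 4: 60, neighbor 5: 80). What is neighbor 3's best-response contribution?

Others' total = 270 ≥ 180; contributing adds cost 40 for no extra benefit.
Best response: 0.

0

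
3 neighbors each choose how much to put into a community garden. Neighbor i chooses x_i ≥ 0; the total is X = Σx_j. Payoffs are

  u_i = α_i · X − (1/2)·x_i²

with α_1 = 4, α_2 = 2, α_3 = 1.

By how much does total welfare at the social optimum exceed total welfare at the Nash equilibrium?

35

Neighbor i's FOC: ∂u_i/∂x_i = α_i − x_i = 0, so x_i* = α_i.
NE contributions = (4, 2, 1); X = 7.
W^NE = (Σα)·X − ½Σα_i² = 7² − ½·21 = 38.5.
Planner sets x_i = Σα_j = 7 for every i, so X^SO = 3·7 = 21.
W^SO = (Σα)·X^SO − ½·3·(Σα)² = (3/2)·7² = 73.5.
Deadweight loss = W^SO − W^NE = 35.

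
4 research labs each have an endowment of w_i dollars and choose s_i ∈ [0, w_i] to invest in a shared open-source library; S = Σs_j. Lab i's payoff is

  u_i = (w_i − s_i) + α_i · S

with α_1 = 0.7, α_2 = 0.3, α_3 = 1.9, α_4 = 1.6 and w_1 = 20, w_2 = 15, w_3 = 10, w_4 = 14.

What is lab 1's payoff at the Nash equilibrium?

∂u_i/∂s_i = α_i − 1, so lab i contributes w_i if α_i > 1, else 0.
α_i > 1 for i ∈ {3, 4}; NE contributions (0, 0, 10, 14), S = 24.
u_1 = (20 − 0) + 0.7·24 = 36.8.

36.8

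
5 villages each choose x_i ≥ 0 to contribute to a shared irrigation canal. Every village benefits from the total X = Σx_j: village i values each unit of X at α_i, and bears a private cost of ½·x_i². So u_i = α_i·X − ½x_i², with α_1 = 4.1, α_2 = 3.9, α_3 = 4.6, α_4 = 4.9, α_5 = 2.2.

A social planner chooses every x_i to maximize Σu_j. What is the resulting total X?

98.5

Planner FOC: ∂(Σu_j)/∂x_i = (Σα_j) − x_i = 0, so x_i^SO = Σα_j = 19.7 for every i; X^SO = 98.5.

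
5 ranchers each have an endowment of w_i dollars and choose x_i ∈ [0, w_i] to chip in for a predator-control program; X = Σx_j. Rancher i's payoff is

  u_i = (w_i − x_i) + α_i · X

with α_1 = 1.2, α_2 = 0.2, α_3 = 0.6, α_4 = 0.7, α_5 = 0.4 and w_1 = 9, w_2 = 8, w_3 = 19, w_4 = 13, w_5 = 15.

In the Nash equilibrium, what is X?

∂u_i/∂x_i = α_i − 1, so rancher i contributes w_i if α_i > 1, else 0.
α_i > 1 for i ∈ {1}; NE contributions (9, 0, 0, 0, 0), X = 9.

9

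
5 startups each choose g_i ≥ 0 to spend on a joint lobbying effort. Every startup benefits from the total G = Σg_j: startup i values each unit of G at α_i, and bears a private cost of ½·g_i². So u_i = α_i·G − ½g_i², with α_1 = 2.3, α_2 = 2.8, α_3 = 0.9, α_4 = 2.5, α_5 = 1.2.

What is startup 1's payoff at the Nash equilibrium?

Startup i's FOC: ∂u_i/∂g_i = α_i − g_i = 0, so g_i* = α_i.
NE contributions = (2.3, 2.8, 0.9, 2.5, 1.2); G = 9.7.
u_1 = α_1·G − ½·(g_1)² = 2.3·9.7 − ½·2.3² = 19.665.

19.665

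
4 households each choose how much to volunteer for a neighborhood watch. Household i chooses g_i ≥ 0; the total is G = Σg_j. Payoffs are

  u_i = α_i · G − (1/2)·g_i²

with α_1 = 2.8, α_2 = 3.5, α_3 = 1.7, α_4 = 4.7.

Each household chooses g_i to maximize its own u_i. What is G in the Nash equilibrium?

Household i's FOC: ∂u_i/∂g_i = α_i − g_i = 0, so g_i* = α_i.
NE contributions = (2.8, 3.5, 1.7, 4.7); G = 12.7.

12.7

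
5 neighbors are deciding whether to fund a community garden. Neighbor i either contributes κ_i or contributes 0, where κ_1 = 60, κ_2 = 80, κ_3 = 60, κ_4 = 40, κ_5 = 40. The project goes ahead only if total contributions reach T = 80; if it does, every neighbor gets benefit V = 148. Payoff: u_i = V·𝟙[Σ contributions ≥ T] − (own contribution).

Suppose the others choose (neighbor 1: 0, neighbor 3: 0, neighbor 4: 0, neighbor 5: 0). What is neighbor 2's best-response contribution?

Others' total = 0. Contributing 80 brings total to 80 ≥ 80: gain V − κ_2 = 68.
Best response: 80.

80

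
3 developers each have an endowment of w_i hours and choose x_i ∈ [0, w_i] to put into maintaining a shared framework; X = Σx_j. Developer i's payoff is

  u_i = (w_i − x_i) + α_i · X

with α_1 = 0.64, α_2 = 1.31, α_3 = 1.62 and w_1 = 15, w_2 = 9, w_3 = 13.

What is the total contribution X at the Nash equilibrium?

22

∂u_i/∂x_i = α_i − 1, so developer i contributes w_i if α_i > 1, else 0.
α_i > 1 for i ∈ {2, 3}; NE contributions (0, 9, 13), X = 22.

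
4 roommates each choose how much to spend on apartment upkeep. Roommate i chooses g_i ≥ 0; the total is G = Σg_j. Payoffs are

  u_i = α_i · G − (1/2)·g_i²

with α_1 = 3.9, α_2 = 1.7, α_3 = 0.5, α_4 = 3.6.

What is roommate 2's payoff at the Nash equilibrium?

15.045

Roommate i's FOC: ∂u_i/∂g_i = α_i − g_i = 0, so g_i* = α_i.
NE contributions = (3.9, 1.7, 0.5, 3.6); G = 9.7.
u_2 = α_2·G − ½·(g_2)² = 1.7·9.7 − ½·1.7² = 15.045.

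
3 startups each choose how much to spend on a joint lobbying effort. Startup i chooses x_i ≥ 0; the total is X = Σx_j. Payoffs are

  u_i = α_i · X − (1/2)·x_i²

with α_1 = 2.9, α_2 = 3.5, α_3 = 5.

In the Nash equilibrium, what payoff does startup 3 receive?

Startup i's FOC: ∂u_i/∂x_i = α_i − x_i = 0, so x_i* = α_i.
NE contributions = (2.9, 3.5, 5); X = 11.4.
u_3 = α_3·X − ½·(x_3)² = 5·11.4 − ½·5² = 44.5.

44.5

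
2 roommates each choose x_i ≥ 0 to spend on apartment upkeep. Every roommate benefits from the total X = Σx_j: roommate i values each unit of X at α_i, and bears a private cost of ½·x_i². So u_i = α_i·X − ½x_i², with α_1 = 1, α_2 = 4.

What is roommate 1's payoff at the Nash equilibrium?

4.5

Roommate i's FOC: ∂u_i/∂x_i = α_i − x_i = 0, so x_i* = α_i.
NE contributions = (1, 4); X = 5.
u_1 = α_1·X − ½·(x_1)² = 1·5 − ½·1² = 4.5.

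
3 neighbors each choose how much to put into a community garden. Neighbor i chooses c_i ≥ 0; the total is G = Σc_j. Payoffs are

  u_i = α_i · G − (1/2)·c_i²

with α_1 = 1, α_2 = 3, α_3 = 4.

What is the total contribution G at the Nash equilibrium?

8

Neighbor i's FOC: ∂u_i/∂c_i = α_i − c_i = 0, so c_i* = α_i.
NE contributions = (1, 3, 4); G = 8.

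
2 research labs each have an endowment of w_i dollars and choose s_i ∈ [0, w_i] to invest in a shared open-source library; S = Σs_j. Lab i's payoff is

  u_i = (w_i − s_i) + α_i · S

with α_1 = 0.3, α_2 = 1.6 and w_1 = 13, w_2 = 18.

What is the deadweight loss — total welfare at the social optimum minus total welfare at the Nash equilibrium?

11.7

∂u_i/∂s_i = α_i − 1, so lab i contributes w_i if α_i > 1, else 0.
α_i > 1 for i ∈ {2}; NE contributions (0, 18), S = 18.
W^NE = Σw_i − S^NE + (Σα_i)·S^NE = 31 + 0.9·18 = 47.2.
Planner: ∂(Σu_j)/∂s_i = Σα_j − 1 = 0.9 > 0, so everyone contributes w_i; S^SO = 31, W^SO = 31 + 0.9·31 = 58.9.
Deadweight loss = 11.7.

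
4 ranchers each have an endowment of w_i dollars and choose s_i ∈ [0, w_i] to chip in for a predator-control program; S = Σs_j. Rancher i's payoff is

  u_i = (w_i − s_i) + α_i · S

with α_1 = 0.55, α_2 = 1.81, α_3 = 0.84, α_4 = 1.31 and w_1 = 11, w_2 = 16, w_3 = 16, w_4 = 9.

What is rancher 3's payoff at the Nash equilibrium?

37

∂u_i/∂s_i = α_i − 1, so rancher i contributes w_i if α_i > 1, else 0.
α_i > 1 for i ∈ {2, 4}; NE contributions (0, 16, 0, 9), S = 25.
u_3 = (16 − 0) + 0.84·25 = 37.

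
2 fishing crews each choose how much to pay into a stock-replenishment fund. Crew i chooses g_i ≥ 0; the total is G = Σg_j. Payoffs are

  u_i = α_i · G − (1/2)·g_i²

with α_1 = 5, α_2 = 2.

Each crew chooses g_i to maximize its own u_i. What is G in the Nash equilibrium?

7

Crew i's FOC: ∂u_i/∂g_i = α_i − g_i = 0, so g_i* = α_i.
NE contributions = (5, 2); G = 7.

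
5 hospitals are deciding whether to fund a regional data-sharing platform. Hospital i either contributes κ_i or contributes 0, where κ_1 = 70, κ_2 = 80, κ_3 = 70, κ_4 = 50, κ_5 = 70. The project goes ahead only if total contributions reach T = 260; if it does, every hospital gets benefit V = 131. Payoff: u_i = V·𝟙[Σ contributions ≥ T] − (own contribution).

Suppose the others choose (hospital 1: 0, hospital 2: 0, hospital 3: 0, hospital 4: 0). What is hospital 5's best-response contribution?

0

Others' total = 0. Even contributing 70 gives 70 < 260: no benefit either way.
Best response: 0.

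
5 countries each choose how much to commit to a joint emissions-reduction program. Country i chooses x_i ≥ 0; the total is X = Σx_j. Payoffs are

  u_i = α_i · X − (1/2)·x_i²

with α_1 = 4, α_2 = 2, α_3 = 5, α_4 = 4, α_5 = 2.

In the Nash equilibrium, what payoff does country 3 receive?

Country i's FOC: ∂u_i/∂x_i = α_i − x_i = 0, so x_i* = α_i.
NE contributions = (4, 2, 5, 4, 2); X = 17.
u_3 = α_3·X − ½·(x_3)² = 5·17 − ½·5² = 72.5.

72.5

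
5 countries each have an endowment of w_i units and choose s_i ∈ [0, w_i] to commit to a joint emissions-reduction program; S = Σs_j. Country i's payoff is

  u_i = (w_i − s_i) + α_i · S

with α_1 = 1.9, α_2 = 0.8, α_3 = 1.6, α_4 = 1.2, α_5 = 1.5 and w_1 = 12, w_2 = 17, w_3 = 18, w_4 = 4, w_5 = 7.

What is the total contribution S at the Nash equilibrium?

41

∂u_i/∂s_i = α_i − 1, so country i contributes w_i if α_i > 1, else 0.
α_i > 1 for i ∈ {1, 3, 4, 5}; NE contributions (12, 0, 18, 4, 7), S = 41.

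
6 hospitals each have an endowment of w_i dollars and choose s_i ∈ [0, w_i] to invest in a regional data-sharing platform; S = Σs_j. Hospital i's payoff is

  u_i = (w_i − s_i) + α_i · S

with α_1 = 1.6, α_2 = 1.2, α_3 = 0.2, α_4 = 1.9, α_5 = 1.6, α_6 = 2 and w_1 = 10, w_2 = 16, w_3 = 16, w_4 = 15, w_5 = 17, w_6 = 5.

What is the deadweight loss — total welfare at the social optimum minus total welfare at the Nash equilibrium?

∂u_i/∂s_i = α_i − 1, so hospital i contributes w_i if α_i > 1, else 0.
α_i > 1 for i ∈ {1, 2, 4, 5, 6}; NE contributions (10, 16, 0, 15, 17, 5), S = 63.
W^NE = Σw_i − S^NE + (Σα_i)·S^NE = 79 + 7.5·63 = 551.5.
Planner: ∂(Σu_j)/∂s_i = Σα_j − 1 = 7.5 > 0, so everyone contributes w_i; S^SO = 79, W^SO = 79 + 7.5·79 = 671.5.
Deadweight loss = 120.

120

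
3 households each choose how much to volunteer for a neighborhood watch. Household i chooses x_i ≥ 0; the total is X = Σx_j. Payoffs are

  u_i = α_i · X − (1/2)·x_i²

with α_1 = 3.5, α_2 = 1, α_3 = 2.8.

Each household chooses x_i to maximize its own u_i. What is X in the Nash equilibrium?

7.3

Household i's FOC: ∂u_i/∂x_i = α_i − x_i = 0, so x_i* = α_i.
NE contributions = (3.5, 1, 2.8); X = 7.3.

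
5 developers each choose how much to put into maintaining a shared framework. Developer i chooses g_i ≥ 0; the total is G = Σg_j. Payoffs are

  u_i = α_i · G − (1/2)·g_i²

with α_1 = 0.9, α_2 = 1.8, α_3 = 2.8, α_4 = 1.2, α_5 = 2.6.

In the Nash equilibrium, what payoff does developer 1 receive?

Developer i's FOC: ∂u_i/∂g_i = α_i − g_i = 0, so g_i* = α_i.
NE contributions = (0.9, 1.8, 2.8, 1.2, 2.6); G = 9.3.
u_1 = α_1·G − ½·(g_1)² = 0.9·9.3 − ½·0.9² = 7.965.

7.965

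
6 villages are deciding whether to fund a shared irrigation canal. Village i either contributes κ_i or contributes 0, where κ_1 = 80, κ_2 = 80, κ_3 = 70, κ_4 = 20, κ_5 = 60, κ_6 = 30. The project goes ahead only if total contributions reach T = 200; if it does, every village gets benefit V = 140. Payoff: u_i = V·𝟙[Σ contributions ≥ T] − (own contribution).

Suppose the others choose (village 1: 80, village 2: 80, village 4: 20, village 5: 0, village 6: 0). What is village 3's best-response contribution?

70

Others' total = 180. Contributing 70 brings total to 250 ≥ 200: gain V − κ_3 = 70.
Best response: 70.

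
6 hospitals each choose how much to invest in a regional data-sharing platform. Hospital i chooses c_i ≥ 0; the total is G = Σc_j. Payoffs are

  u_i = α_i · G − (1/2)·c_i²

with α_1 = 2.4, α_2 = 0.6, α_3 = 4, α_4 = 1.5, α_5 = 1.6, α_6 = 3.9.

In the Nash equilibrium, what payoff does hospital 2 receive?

Hospital i's FOC: ∂u_i/∂c_i = α_i − c_i = 0, so c_i* = α_i.
NE contributions = (2.4, 0.6, 4, 1.5, 1.6, 3.9); G = 14.
u_2 = α_2·G − ½·(c_2)² = 0.6·14 − ½·0.6² = 8.22.

8.22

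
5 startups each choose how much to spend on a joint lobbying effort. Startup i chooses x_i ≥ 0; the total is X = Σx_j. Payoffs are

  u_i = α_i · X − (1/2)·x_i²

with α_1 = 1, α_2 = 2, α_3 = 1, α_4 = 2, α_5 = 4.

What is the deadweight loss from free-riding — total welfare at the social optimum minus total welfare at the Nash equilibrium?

Startup i's FOC: ∂u_i/∂x_i = α_i − x_i = 0, so x_i* = α_i.
NE contributions = (1, 2, 1, 2, 4); X = 10.
W^NE = (Σα)·X − ½Σα_i² = 10² − ½·26 = 87.
Planner sets x_i = Σα_j = 10 for every i, so X^SO = 5·10 = 50.
W^SO = (Σα)·X^SO − ½·5·(Σα)² = (5/2)·10² = 250.
Deadweight loss = W^SO − W^NE = 163.

163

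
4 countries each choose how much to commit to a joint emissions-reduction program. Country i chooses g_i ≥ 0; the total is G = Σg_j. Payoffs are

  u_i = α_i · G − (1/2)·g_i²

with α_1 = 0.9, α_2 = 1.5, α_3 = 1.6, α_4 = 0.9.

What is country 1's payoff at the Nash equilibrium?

Country i's FOC: ∂u_i/∂g_i = α_i − g_i = 0, so g_i* = α_i.
NE contributions = (0.9, 1.5, 1.6, 0.9); G = 4.9.
u_1 = α_1·G − ½·(g_1)² = 0.9·4.9 − ½·0.9² = 4.005.

4.005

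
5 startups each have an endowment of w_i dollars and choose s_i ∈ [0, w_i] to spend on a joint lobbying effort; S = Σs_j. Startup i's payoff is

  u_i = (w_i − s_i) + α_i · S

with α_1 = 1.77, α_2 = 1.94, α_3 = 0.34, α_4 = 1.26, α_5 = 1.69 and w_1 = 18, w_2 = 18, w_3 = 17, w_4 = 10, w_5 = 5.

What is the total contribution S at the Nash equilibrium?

51

∂u_i/∂s_i = α_i − 1, so startup i contributes w_i if α_i > 1, else 0.
α_i > 1 for i ∈ {1, 2, 4, 5}; NE contributions (18, 18, 0, 10, 5), S = 51.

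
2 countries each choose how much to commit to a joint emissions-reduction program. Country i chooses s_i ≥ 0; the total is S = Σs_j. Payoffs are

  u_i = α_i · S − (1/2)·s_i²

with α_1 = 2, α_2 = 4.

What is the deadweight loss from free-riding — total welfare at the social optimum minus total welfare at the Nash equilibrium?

10

Country i's FOC: ∂u_i/∂s_i = α_i − s_i = 0, so s_i* = α_i.
NE contributions = (2, 4); S = 6.
W^NE = (Σα)·S − ½Σα_i² = 6² − ½·20 = 26.
Planner sets s_i = Σα_j = 6 for every i, so S^SO = 2·6 = 12.
W^SO = (Σα)·S^SO − ½·2·(Σα)² = (2/2)·6² = 36.
Deadweight loss = W^SO − W^NE = 10.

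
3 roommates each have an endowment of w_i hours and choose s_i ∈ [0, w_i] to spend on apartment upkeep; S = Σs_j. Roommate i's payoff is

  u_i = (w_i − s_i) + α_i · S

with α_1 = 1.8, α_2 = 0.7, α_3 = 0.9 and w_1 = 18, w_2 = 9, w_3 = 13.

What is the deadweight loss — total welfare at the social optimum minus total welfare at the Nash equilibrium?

52.8

∂u_i/∂s_i = α_i − 1, so roommate i contributes w_i if α_i > 1, else 0.
α_i > 1 for i ∈ {1}; NE contributions (18, 0, 0), S = 18.
W^NE = Σw_i − S^NE + (Σα_i)·S^NE = 40 + 2.4·18 = 83.2.
Planner: ∂(Σu_j)/∂s_i = Σα_j − 1 = 2.4 > 0, so everyone contributes w_i; S^SO = 40, W^SO = 40 + 2.4·40 = 136.
Deadweight loss = 52.8.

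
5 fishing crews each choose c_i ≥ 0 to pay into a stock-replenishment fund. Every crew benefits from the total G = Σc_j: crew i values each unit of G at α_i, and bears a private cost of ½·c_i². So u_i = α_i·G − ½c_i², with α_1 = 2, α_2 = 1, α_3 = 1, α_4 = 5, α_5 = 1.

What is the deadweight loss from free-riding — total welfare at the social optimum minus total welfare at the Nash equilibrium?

Crew i's FOC: ∂u_i/∂c_i = α_i − c_i = 0, so c_i* = α_i.
NE contributions = (2, 1, 1, 5, 1); G = 10.
W^NE = (Σα)·G − ½Σα_i² = 10² − ½·32 = 84.
Planner sets c_i = Σα_j = 10 for every i, so G^SO = 5·10 = 50.
W^SO = (Σα)·G^SO − ½·5·(Σα)² = (5/2)·10² = 250.
Deadweight loss = W^SO − W^NE = 166.

166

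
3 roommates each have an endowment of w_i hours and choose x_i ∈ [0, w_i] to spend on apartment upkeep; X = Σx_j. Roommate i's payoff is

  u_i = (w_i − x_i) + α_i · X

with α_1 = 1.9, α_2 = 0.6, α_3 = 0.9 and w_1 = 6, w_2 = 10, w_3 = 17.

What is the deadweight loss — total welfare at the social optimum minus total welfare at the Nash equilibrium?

64.8

∂u_i/∂x_i = α_i − 1, so roommate i contributes w_i if α_i > 1, else 0.
α_i > 1 for i ∈ {1}; NE contributions (6, 0, 0), X = 6.
W^NE = Σw_i − X^NE + (Σα_i)·X^NE = 33 + 2.4·6 = 47.4.
Planner: ∂(Σu_j)/∂x_i = Σα_j − 1 = 2.4 > 0, so everyone contributes w_i; X^SO = 33, W^SO = 33 + 2.4·33 = 112.2.
Deadweight loss = 64.8.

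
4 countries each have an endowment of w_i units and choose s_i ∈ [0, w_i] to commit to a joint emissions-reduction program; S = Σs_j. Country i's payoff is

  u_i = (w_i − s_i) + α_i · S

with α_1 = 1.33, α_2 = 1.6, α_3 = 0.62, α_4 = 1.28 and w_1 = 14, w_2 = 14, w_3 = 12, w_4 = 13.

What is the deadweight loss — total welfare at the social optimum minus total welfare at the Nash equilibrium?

∂u_i/∂s_i = α_i − 1, so country i contributes w_i if α_i > 1, else 0.
α_i > 1 for i ∈ {1, 2, 4}; NE contributions (14, 14, 0, 13), S = 41.
W^NE = Σw_i − S^NE + (Σα_i)·S^NE = 53 + 3.83·41 = 210.03.
Planner: ∂(Σu_j)/∂s_i = Σα_j − 1 = 3.83 > 0, so everyone contributes w_i; S^SO = 53, W^SO = 53 + 3.83·53 = 255.99.
Deadweight loss = 45.96.

45.96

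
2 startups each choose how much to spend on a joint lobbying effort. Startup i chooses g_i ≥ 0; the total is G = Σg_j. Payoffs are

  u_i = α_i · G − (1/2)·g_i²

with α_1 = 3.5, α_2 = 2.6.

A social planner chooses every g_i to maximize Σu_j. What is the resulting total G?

12.2

Planner FOC: ∂(Σu_j)/∂g_i = (Σα_j) − g_i = 0, so g_i^SO = Σα_j = 6.1 for every i; G^SO = 12.2.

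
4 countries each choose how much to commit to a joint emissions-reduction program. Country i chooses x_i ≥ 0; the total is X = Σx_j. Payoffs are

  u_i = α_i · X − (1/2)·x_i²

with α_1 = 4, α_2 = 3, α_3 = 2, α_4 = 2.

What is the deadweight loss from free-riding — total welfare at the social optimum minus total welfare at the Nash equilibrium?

137.5

Country i's FOC: ∂u_i/∂x_i = α_i − x_i = 0, so x_i* = α_i.
NE contributions = (4, 3, 2, 2); X = 11.
W^NE = (Σα)·X − ½Σα_i² = 11² − ½·33 = 104.5.
Planner sets x_i = Σα_j = 11 for every i, so X^SO = 4·11 = 44.
W^SO = (Σα)·X^SO − ½·4·(Σα)² = (4/2)·11² = 242.
Deadweight loss = W^SO − W^NE = 137.5.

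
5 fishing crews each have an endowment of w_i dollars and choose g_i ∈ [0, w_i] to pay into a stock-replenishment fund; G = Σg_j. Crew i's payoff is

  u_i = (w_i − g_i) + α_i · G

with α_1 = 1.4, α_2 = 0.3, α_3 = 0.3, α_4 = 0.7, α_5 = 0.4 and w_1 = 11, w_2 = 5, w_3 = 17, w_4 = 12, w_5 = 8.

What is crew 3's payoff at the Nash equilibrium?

∂u_i/∂g_i = α_i − 1, so crew i contributes w_i if α_i > 1, else 0.
α_i > 1 for i ∈ {1}; NE contributions (11, 0, 0, 0, 0), G = 11.
u_3 = (17 − 0) + 0.3·11 = 20.3.

20.3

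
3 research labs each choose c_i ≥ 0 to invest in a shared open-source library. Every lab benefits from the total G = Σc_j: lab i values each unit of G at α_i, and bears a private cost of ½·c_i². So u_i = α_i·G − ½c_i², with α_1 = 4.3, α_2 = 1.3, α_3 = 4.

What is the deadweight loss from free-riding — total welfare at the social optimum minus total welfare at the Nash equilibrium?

Lab i's FOC: ∂u_i/∂c_i = α_i − c_i = 0, so c_i* = α_i.
NE contributions = (4.3, 1.3, 4); G = 9.6.
W^NE = (Σα)·G − ½Σα_i² = 9.6² − ½·36.18 = 74.07.
Planner sets c_i = Σα_j = 9.6 for every i, so G^SO = 3·9.6 = 28.8.
W^SO = (Σα)·G^SO − ½·3·(Σα)² = (3/2)·9.6² = 138.24.
Deadweight loss = W^SO − W^NE = 64.17.

64.17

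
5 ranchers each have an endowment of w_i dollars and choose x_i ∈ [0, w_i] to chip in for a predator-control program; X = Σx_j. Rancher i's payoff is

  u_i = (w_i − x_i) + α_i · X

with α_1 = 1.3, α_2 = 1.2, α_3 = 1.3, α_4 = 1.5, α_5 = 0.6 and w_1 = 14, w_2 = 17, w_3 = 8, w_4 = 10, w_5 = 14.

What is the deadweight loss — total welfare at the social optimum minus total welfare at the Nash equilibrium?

68.6

∂u_i/∂x_i = α_i − 1, so rancher i contributes w_i if α_i > 1, else 0.
α_i > 1 for i ∈ {1, 2, 3, 4}; NE contributions (14, 17, 8, 10, 0), X = 49.
W^NE = Σw_i − X^NE + (Σα_i)·X^NE = 63 + 4.9·49 = 303.1.
Planner: ∂(Σu_j)/∂x_i = Σα_j − 1 = 4.9 > 0, so everyone contributes w_i; X^SO = 63, W^SO = 63 + 4.9·63 = 371.7.
Deadweight loss = 68.6.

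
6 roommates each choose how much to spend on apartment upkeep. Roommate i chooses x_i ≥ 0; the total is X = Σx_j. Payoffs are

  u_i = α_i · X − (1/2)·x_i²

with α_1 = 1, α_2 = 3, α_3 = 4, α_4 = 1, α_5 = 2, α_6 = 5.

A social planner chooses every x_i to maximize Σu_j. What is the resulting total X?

96

Planner FOC: ∂(Σu_j)/∂x_i = (Σα_j) − x_i = 0, so x_i^SO = Σα_j = 16 for every i; X^SO = 96.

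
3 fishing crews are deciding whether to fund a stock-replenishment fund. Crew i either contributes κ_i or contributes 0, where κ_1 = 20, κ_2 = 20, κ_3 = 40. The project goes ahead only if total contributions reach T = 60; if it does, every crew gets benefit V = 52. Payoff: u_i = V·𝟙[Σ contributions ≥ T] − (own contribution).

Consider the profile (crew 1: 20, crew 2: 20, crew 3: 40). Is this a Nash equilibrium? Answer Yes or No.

No

Total = 80 ≥ 60: provided.
Crew 1 (pledges 20, payoff 32): dropping to 0 → total 60, payoff 52. Profitable deviation.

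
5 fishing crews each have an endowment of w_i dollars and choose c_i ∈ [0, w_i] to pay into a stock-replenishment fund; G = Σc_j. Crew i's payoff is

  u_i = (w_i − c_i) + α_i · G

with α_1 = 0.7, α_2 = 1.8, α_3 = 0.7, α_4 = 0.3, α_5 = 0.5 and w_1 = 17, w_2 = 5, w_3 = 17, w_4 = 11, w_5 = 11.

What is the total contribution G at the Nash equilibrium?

5

∂u_i/∂c_i = α_i − 1, so crew i contributes w_i if α_i > 1, else 0.
α_i > 1 for i ∈ {2}; NE contributions (0, 5, 0, 0, 0), G = 5.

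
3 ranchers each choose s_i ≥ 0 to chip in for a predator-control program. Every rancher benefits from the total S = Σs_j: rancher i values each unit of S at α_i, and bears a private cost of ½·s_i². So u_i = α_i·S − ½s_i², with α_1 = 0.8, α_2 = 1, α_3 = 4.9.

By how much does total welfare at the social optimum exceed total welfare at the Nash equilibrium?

35.27

Rancher i's FOC: ∂u_i/∂s_i = α_i − s_i = 0, so s_i* = α_i.
NE contributions = (0.8, 1, 4.9); S = 6.7.
W^NE = (Σα)·S − ½Σα_i² = 6.7² − ½·25.65 = 32.065.
Planner sets s_i = Σα_j = 6.7 for every i, so S^SO = 3·6.7 = 20.1.
W^SO = (Σα)·S^SO − ½·3·(Σα)² = (3/2)·6.7² = 67.335.
Deadweight loss = W^SO − W^NE = 35.27.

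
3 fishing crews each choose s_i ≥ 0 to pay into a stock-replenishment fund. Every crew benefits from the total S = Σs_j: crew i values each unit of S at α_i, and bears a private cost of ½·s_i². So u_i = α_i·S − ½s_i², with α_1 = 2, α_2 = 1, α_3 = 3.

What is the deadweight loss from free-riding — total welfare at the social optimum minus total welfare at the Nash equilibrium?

Crew i's FOC: ∂u_i/∂s_i = α_i − s_i = 0, so s_i* = α_i.
NE contributions = (2, 1, 3); S = 6.
W^NE = (Σα)·S − ½Σα_i² = 6² − ½·14 = 29.
Planner sets s_i = Σα_j = 6 for every i, so S^SO = 3·6 = 18.
W^SO = (Σα)·S^SO − ½·3·(Σα)² = (3/2)·6² = 54.
Deadweight loss = W^SO − W^NE = 25.

25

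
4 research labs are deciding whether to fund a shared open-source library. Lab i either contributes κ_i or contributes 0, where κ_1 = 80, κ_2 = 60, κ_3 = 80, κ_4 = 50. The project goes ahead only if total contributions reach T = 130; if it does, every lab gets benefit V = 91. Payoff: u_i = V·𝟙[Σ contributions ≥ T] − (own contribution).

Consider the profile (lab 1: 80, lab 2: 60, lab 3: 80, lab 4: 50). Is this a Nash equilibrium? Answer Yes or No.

Total = 270 ≥ 130: provided.
Lab 1 (pledges 80, payoff 11): dropping to 0 → total 190, payoff 91. Profitable deviation.

No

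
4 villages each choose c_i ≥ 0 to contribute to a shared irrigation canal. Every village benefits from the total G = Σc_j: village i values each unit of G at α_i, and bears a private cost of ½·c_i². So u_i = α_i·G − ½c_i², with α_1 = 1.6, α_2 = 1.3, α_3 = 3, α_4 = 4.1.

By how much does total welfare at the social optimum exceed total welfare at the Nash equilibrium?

Village i's FOC: ∂u_i/∂c_i = α_i − c_i = 0, so c_i* = α_i.
NE contributions = (1.6, 1.3, 3, 4.1); G = 10.
W^NE = (Σα)·G − ½Σα_i² = 10² − ½·30.06 = 84.97.
Planner sets c_i = Σα_j = 10 for every i, so G^SO = 4·10 = 40.
W^SO = (Σα)·G^SO − ½·4·(Σα)² = (4/2)·10² = 200.
Deadweight loss = W^SO − W^NE = 115.03.

115.03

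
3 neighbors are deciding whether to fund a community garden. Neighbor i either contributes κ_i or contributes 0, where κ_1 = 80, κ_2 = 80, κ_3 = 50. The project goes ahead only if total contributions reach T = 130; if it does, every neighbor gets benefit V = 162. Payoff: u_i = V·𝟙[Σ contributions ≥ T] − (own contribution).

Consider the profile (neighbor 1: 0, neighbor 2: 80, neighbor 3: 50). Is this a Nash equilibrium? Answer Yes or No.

Total = 130 ≥ 130: provided.
Neighbor 1 (pledges 0, payoff 162): pledging 80 → total 210, payoff 82. No gain.
Neighbor 2 (pledges 80, payoff 82): dropping to 0 → total 50, payoff 0. No gain.
Neighbor 3 (pledges 50, payoff 112): dropping to 0 → total 80, payoff 0. No gain.

Yes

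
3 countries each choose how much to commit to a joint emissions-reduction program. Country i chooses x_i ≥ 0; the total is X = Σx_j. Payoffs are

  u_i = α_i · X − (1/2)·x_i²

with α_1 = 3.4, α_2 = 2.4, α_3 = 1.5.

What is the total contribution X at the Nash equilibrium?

7.3

Country i's FOC: ∂u_i/∂x_i = α_i − x_i = 0, so x_i* = α_i.
NE contributions = (3.4, 2.4, 1.5); X = 7.3.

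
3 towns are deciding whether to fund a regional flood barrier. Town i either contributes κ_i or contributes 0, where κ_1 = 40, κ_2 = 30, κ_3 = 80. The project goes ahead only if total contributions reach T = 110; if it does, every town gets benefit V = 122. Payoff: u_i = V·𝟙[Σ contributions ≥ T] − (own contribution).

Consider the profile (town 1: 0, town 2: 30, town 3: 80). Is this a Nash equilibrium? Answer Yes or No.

Yes

Total = 110 ≥ 110: provided.
Town 1 (pledges 0, payoff 122): pledging 40 → total 150, payoff 82. No gain.
Town 2 (pledges 30, payoff 92): dropping to 0 → total 80, payoff 0. No gain.
Town 3 (pledges 80, payoff 42): dropping to 0 → total 30, payoff 0. No gain.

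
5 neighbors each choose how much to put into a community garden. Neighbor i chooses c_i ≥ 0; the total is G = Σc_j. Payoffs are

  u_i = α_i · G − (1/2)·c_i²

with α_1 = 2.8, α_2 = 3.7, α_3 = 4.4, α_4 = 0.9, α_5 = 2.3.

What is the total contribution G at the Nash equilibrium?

Neighbor i's FOC: ∂u_i/∂c_i = α_i − c_i = 0, so c_i* = α_i.
NE contributions = (2.8, 3.7, 4.4, 0.9, 2.3); G = 14.1.

14.1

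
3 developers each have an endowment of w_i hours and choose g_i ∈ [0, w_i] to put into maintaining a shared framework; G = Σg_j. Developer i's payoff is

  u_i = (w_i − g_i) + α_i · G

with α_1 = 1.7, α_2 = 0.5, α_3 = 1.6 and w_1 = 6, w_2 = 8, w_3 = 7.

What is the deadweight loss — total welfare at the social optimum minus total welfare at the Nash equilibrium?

∂u_i/∂g_i = α_i − 1, so developer i contributes w_i if α_i > 1, else 0.
α_i > 1 for i ∈ {1, 3}; NE contributions (6, 0, 7), G = 13.
W^NE = Σw_i − G^NE + (Σα_i)·G^NE = 21 + 2.8·13 = 57.4.
Planner: ∂(Σu_j)/∂g_i = Σα_j − 1 = 2.8 > 0, so everyone contributes w_i; G^SO = 21, W^SO = 21 + 2.8·21 = 79.8.
Deadweight loss = 22.4.

22.4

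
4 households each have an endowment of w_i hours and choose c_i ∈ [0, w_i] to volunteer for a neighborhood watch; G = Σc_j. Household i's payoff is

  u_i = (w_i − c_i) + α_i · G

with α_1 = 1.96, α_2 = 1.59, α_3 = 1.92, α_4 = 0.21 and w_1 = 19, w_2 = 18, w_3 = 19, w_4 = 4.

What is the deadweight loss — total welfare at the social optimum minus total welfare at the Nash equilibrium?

18.72

∂u_i/∂c_i = α_i − 1, so household i contributes w_i if α_i > 1, else 0.
α_i > 1 for i ∈ {1, 2, 3}; NE contributions (19, 18, 19, 0), G = 56.
W^NE = Σw_i − G^NE + (Σα_i)·G^NE = 60 + 4.68·56 = 322.08.
Planner: ∂(Σu_j)/∂c_i = Σα_j − 1 = 4.68 > 0, so everyone contributes w_i; G^SO = 60, W^SO = 60 + 4.68·60 = 340.8.
Deadweight loss = 18.72.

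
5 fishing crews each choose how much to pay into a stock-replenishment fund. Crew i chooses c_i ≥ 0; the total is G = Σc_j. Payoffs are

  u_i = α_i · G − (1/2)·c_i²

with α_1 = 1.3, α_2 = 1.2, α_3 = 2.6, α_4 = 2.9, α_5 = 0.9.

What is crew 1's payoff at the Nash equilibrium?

Crew i's FOC: ∂u_i/∂c_i = α_i − c_i = 0, so c_i* = α_i.
NE contributions = (1.3, 1.2, 2.6, 2.9, 0.9); G = 8.9.
u_1 = α_1·G − ½·(c_1)² = 1.3·8.9 − ½·1.3² = 10.725.

10.725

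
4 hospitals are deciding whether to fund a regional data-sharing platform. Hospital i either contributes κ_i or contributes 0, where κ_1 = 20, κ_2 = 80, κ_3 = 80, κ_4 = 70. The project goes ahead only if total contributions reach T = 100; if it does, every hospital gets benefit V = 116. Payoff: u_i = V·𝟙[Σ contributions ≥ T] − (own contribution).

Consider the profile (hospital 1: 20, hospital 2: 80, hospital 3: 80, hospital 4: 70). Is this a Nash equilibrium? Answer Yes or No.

No

Total = 250 ≥ 100: provided.
Hospital 1 (pledges 20, payoff 96): dropping to 0 → total 230, payoff 116. Profitable deviation.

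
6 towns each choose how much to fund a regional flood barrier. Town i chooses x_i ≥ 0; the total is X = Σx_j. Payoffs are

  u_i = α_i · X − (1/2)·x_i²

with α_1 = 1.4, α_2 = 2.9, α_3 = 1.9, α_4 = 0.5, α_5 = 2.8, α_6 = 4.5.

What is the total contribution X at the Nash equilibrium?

14

Town i's FOC: ∂u_i/∂x_i = α_i − x_i = 0, so x_i* = α_i.
NE contributions = (1.4, 2.9, 1.9, 0.5, 2.8, 4.5); X = 14.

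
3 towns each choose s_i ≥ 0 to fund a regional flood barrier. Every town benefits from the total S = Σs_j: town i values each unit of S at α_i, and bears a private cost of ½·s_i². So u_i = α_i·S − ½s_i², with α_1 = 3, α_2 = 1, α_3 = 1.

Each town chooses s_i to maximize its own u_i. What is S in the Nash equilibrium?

Town i's FOC: ∂u_i/∂s_i = α_i − s_i = 0, so s_i* = α_i.
NE contributions = (3, 1, 1); S = 5.

5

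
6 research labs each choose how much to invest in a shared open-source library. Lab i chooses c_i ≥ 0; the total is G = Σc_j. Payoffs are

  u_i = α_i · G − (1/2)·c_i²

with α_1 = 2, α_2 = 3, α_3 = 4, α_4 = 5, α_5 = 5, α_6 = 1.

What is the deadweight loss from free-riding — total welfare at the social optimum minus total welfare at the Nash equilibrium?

Lab i's FOC: ∂u_i/∂c_i = α_i − c_i = 0, so c_i* = α_i.
NE contributions = (2, 3, 4, 5, 5, 1); G = 20.
W^NE = (Σα)·G − ½Σα_i² = 20² − ½·80 = 360.
Planner sets c_i = Σα_j = 20 for every i, so G^SO = 6·20 = 120.
W^SO = (Σα)·G^SO − ½·6·(Σα)² = (6/2)·20² = 1200.
Deadweight loss = W^SO − W^NE = 840.

840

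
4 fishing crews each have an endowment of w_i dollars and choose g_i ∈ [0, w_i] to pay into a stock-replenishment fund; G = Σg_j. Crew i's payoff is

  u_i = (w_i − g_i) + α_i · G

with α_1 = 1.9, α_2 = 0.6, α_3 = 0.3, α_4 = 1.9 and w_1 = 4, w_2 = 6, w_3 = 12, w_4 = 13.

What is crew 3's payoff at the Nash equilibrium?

17.1

∂u_i/∂g_i = α_i − 1, so crew i contributes w_i if α_i > 1, else 0.
α_i > 1 for i ∈ {1, 4}; NE contributions (4, 0, 0, 13), G = 17.
u_3 = (12 − 0) + 0.3·17 = 17.1.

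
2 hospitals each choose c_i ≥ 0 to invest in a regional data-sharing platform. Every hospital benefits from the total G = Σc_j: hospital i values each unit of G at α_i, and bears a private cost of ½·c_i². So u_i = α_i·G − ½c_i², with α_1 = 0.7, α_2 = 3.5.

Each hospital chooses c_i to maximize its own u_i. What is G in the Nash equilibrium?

4.2

Hospital i's FOC: ∂u_i/∂c_i = α_i − c_i = 0, so c_i* = α_i.
NE contributions = (0.7, 3.5); G = 4.2.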